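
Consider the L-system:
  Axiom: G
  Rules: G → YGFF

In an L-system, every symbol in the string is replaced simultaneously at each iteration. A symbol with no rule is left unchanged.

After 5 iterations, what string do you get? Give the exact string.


Answer: YYYYYGFFFFFFFFFF

Derivation:
Step 0: G
Step 1: YGFF
Step 2: YYGFFFF
Step 3: YYYGFFFFFF
Step 4: YYYYGFFFFFFFF
Step 5: YYYYYGFFFFFFFFFF


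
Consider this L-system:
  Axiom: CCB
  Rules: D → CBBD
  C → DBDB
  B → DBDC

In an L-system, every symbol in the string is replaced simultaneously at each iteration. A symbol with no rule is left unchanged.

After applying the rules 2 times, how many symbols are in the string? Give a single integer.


Answer: 48

Derivation:
Step 0: length = 3
Step 1: length = 12
Step 2: length = 48


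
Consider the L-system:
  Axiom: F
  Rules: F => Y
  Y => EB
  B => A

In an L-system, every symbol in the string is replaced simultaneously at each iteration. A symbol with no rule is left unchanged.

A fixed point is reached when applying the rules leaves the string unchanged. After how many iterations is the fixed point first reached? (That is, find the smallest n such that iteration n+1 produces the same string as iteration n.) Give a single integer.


Answer: 3

Derivation:
Step 0: F
Step 1: Y
Step 2: EB
Step 3: EA
Step 4: EA  (unchanged — fixed point at step 3)


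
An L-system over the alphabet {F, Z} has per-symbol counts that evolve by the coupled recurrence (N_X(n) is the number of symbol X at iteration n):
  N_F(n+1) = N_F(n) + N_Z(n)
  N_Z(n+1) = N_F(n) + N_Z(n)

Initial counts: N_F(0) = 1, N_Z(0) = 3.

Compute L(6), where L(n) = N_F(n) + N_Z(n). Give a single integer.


Step 0: N_F=1, N_Z=3, L=4
Step 1: N_F=4, N_Z=4, L=8
Step 2: N_F=8, N_Z=8, L=16
Step 3: N_F=16, N_Z=16, L=32
Step 4: N_F=32, N_Z=32, L=64
Step 5: N_F=64, N_Z=64, L=128
Step 6: N_F=128, N_Z=128, L=256

Answer: 256


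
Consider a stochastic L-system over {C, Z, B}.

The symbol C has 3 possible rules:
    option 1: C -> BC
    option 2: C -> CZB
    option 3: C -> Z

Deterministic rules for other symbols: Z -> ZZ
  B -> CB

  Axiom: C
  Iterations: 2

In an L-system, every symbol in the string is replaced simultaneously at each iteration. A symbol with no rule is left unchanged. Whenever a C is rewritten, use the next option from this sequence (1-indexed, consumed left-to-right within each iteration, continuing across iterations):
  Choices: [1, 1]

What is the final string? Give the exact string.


Step 0: C
Step 1: BC  (used choices [1])
Step 2: CBBC  (used choices [1])

Answer: CBBC


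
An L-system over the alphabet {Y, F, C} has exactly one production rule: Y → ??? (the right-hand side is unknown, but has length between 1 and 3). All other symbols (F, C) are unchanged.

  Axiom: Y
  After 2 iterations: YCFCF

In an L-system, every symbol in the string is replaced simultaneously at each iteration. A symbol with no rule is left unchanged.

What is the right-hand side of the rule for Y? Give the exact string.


Trying Y → YCF:
  Step 0: Y
  Step 1: YCF
  Step 2: YCFCF
Matches the given result.

Answer: YCF


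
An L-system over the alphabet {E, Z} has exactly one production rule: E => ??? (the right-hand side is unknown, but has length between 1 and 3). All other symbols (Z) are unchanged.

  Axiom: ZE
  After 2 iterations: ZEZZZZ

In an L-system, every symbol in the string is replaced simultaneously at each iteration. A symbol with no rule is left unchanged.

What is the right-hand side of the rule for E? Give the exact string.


Trying E => EZZ:
  Step 0: ZE
  Step 1: ZEZZ
  Step 2: ZEZZZZ
Matches the given result.

Answer: EZZ


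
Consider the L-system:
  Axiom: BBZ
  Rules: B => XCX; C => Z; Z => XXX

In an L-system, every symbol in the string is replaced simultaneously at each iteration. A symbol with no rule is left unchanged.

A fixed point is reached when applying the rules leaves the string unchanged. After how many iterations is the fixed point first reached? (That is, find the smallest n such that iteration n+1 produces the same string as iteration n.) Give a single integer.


Step 0: BBZ
Step 1: XCXXCXXXX
Step 2: XZXXZXXXX
Step 3: XXXXXXXXXXXXX
Step 4: XXXXXXXXXXXXX  (unchanged — fixed point at step 3)

Answer: 3


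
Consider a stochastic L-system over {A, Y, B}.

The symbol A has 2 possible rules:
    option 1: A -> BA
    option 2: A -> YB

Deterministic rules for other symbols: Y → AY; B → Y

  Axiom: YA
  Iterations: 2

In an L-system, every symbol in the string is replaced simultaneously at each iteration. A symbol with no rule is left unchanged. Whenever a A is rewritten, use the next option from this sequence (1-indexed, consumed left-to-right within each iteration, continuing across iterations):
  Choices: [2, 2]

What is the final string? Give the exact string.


Step 0: YA
Step 1: AYYB  (used choices [2])
Step 2: YBAYAYY  (used choices [2])

Answer: YBAYAYY


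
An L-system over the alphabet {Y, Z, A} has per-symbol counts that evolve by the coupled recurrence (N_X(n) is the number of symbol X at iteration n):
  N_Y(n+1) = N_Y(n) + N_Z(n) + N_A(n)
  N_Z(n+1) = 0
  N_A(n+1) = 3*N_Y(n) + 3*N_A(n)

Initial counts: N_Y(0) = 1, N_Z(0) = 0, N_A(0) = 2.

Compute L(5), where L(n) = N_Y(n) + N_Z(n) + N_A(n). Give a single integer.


Answer: 3072

Derivation:
Step 0: N_Y=1, N_Z=0, N_A=2, L=3
Step 1: N_Y=3, N_Z=0, N_A=9, L=12
Step 2: N_Y=12, N_Z=0, N_A=36, L=48
Step 3: N_Y=48, N_Z=0, N_A=144, L=192
Step 4: N_Y=192, N_Z=0, N_A=576, L=768
Step 5: N_Y=768, N_Z=0, N_A=2304, L=3072


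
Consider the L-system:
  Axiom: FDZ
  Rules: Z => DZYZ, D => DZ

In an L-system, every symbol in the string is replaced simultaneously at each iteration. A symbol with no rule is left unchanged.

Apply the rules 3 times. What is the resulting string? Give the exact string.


Step 0: FDZ
Step 1: FDZDZYZ
Step 2: FDZDZYZDZDZYZYDZYZ
Step 3: FDZDZYZDZDZYZYDZYZDZDZYZDZDZYZYDZYZYDZDZYZYDZYZ

Answer: FDZDZYZDZDZYZYDZYZDZDZYZDZDZYZYDZYZYDZDZYZYDZYZ


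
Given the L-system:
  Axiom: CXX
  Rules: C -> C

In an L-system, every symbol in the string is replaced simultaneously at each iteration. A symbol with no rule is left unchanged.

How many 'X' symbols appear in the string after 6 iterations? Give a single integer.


Step 0: CXX  (2 'X')
Step 1: CXX  (2 'X')
Step 2: CXX  (2 'X')
Step 3: CXX  (2 'X')
Step 4: CXX  (2 'X')
Step 5: CXX  (2 'X')
Step 6: CXX  (2 'X')

Answer: 2


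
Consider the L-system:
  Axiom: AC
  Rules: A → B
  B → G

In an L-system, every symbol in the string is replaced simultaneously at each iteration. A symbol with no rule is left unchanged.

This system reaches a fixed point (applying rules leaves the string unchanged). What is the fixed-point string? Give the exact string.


Answer: GC

Derivation:
Step 0: AC
Step 1: BC
Step 2: GC
Step 3: GC  (unchanged — fixed point at step 2)


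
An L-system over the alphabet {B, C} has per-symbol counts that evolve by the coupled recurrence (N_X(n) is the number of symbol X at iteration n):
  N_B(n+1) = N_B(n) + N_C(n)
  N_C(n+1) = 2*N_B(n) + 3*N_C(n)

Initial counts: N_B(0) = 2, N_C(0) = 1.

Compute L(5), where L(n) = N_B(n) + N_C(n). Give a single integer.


Answer: 1922

Derivation:
Step 0: N_B=2, N_C=1, L=3
Step 1: N_B=3, N_C=7, L=10
Step 2: N_B=10, N_C=27, L=37
Step 3: N_B=37, N_C=101, L=138
Step 4: N_B=138, N_C=377, L=515
Step 5: N_B=515, N_C=1407, L=1922


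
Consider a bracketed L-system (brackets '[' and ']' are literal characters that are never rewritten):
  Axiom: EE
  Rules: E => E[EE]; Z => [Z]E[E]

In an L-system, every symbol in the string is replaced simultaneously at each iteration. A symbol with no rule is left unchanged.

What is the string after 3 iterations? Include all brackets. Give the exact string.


Answer: E[EE][E[EE]E[EE]][E[EE][E[EE]E[EE]]E[EE][E[EE]E[EE]]]E[EE][E[EE]E[EE]][E[EE][E[EE]E[EE]]E[EE][E[EE]E[EE]]]

Derivation:
Step 0: EE
Step 1: E[EE]E[EE]
Step 2: E[EE][E[EE]E[EE]]E[EE][E[EE]E[EE]]
Step 3: E[EE][E[EE]E[EE]][E[EE][E[EE]E[EE]]E[EE][E[EE]E[EE]]]E[EE][E[EE]E[EE]][E[EE][E[EE]E[EE]]E[EE][E[EE]E[EE]]]


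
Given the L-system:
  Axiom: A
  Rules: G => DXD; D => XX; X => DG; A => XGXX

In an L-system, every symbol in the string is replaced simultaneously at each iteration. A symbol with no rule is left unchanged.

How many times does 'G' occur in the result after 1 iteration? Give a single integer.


Step 0: A  (0 'G')
Step 1: XGXX  (1 'G')

Answer: 1


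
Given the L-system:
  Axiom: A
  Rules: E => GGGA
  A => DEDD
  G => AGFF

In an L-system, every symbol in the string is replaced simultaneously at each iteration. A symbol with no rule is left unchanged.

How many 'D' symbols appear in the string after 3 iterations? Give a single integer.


Step 0: A  (0 'D')
Step 1: DEDD  (3 'D')
Step 2: DGGGADD  (3 'D')
Step 3: DAGFFAGFFAGFFDEDDDD  (6 'D')

Answer: 6


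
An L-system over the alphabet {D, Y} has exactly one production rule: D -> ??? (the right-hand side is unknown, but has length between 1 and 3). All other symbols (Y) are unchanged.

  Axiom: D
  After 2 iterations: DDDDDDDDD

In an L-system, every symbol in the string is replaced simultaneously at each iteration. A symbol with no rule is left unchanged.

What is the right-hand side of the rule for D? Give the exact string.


Answer: DDD

Derivation:
Trying D -> DDD:
  Step 0: D
  Step 1: DDD
  Step 2: DDDDDDDDD
Matches the given result.


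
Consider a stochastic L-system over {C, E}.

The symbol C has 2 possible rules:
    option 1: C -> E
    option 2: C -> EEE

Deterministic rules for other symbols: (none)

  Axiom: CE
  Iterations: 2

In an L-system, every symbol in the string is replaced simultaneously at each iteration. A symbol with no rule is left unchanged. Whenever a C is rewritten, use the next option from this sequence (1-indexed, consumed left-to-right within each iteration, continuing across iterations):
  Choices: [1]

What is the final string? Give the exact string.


Step 0: CE
Step 1: EE  (used choices [1])
Step 2: EE  (used choices [])

Answer: EE


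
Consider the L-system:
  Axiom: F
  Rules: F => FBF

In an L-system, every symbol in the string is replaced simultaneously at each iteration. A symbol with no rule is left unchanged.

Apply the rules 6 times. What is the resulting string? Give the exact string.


Answer: FBFBFBFBFBFBFBFBFBFBFBFBFBFBFBFBFBFBFBFBFBFBFBFBFBFBFBFBFBFBFBFBFBFBFBFBFBFBFBFBFBFBFBFBFBFBFBFBFBFBFBFBFBFBFBFBFBFBFBFBFBFBFBF

Derivation:
Step 0: F
Step 1: FBF
Step 2: FBFBFBF
Step 3: FBFBFBFBFBFBFBF
Step 4: FBFBFBFBFBFBFBFBFBFBFBFBFBFBFBF
Step 5: FBFBFBFBFBFBFBFBFBFBFBFBFBFBFBFBFBFBFBFBFBFBFBFBFBFBFBFBFBFBFBF
Step 6: FBFBFBFBFBFBFBFBFBFBFBFBFBFBFBFBFBFBFBFBFBFBFBFBFBFBFBFBFBFBFBFBFBFBFBFBFBFBFBFBFBFBFBFBFBFBFBFBFBFBFBFBFBFBFBFBFBFBFBFBFBFBFBF


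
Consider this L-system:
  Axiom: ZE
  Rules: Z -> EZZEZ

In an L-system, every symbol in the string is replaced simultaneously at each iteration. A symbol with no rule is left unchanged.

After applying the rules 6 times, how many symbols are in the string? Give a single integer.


Answer: 1458

Derivation:
Step 0: length = 2
Step 1: length = 6
Step 2: length = 18
Step 3: length = 54
Step 4: length = 162
Step 5: length = 486
Step 6: length = 1458


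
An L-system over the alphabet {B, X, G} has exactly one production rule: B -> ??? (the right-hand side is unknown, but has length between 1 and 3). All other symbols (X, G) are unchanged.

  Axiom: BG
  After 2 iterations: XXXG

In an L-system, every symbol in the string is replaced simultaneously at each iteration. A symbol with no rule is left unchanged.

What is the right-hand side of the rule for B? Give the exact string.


Answer: XXX

Derivation:
Trying B -> XXX:
  Step 0: BG
  Step 1: XXXG
  Step 2: XXXG
Matches the given result.


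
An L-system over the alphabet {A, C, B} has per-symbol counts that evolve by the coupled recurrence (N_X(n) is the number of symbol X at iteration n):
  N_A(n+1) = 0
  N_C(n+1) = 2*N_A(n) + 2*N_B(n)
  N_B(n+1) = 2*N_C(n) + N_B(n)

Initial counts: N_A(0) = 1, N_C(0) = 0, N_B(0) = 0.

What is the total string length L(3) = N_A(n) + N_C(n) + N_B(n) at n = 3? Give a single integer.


Answer: 12

Derivation:
Step 0: N_A=1, N_C=0, N_B=0, L=1
Step 1: N_A=0, N_C=2, N_B=0, L=2
Step 2: N_A=0, N_C=0, N_B=4, L=4
Step 3: N_A=0, N_C=8, N_B=4, L=12


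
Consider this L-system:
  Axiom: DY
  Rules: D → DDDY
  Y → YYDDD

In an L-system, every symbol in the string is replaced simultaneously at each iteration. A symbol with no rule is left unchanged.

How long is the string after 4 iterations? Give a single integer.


Step 0: length = 2
Step 1: length = 9
Step 2: length = 39
Step 3: length = 168
Step 4: length = 723

Answer: 723


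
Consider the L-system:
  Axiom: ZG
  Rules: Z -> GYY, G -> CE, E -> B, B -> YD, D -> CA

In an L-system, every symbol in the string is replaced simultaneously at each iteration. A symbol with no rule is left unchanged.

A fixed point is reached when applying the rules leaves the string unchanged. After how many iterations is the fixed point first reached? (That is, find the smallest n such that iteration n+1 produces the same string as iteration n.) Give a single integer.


Step 0: ZG
Step 1: GYYCE
Step 2: CEYYCB
Step 3: CBYYCYD
Step 4: CYDYYCYCA
Step 5: CYCAYYCYCA
Step 6: CYCAYYCYCA  (unchanged — fixed point at step 5)

Answer: 5


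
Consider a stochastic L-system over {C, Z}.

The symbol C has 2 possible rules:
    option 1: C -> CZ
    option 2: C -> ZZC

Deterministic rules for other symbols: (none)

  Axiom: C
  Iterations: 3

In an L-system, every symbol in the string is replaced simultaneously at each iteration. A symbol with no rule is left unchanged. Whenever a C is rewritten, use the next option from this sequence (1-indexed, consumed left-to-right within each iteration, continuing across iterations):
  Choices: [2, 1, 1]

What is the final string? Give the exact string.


Answer: ZZCZZ

Derivation:
Step 0: C
Step 1: ZZC  (used choices [2])
Step 2: ZZCZ  (used choices [1])
Step 3: ZZCZZ  (used choices [1])


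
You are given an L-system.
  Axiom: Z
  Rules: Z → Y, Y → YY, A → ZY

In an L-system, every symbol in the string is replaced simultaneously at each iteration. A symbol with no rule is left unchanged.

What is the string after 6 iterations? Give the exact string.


Step 0: Z
Step 1: Y
Step 2: YY
Step 3: YYYY
Step 4: YYYYYYYY
Step 5: YYYYYYYYYYYYYYYY
Step 6: YYYYYYYYYYYYYYYYYYYYYYYYYYYYYYYY

Answer: YYYYYYYYYYYYYYYYYYYYYYYYYYYYYYYY


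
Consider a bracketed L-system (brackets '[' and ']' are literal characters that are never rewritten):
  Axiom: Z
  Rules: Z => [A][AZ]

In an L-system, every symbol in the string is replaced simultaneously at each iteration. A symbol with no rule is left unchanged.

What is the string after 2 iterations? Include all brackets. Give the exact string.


Step 0: Z
Step 1: [A][AZ]
Step 2: [A][A[A][AZ]]

Answer: [A][A[A][AZ]]


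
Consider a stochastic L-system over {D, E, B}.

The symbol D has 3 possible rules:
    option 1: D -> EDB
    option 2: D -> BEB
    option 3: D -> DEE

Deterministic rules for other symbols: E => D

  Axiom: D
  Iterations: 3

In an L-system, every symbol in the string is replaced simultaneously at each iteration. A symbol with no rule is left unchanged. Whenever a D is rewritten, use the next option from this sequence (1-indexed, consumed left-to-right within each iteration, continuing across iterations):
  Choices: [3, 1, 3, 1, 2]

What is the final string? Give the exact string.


Step 0: D
Step 1: DEE  (used choices [3])
Step 2: EDBDD  (used choices [1])
Step 3: DDEEBEDBBEB  (used choices [3, 1, 2])

Answer: DDEEBEDBBEB


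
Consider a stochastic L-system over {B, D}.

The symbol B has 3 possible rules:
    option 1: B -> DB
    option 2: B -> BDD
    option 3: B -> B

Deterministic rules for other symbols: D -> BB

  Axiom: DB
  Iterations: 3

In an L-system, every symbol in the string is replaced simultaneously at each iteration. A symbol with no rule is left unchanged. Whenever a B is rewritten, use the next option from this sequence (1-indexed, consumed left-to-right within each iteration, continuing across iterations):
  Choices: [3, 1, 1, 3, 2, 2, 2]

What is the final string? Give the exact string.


Step 0: DB
Step 1: BBB  (used choices [3])
Step 2: DBDBB  (used choices [1, 1, 3])
Step 3: BBBDDBBBDDBDD  (used choices [2, 2, 2])

Answer: BBBDDBBBDDBDD


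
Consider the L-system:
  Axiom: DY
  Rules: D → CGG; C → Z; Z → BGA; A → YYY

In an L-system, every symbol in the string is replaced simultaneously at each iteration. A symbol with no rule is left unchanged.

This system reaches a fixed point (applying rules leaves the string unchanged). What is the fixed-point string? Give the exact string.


Step 0: DY
Step 1: CGGY
Step 2: ZGGY
Step 3: BGAGGY
Step 4: BGYYYGGY
Step 5: BGYYYGGY  (unchanged — fixed point at step 4)

Answer: BGYYYGGY


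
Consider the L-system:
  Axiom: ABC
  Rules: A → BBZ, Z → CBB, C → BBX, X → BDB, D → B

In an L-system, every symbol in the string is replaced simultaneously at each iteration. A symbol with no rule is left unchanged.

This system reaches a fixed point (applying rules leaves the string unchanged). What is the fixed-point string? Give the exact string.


Step 0: ABC
Step 1: BBZBBBX
Step 2: BBCBBBBBBDB
Step 3: BBBBXBBBBBBBB
Step 4: BBBBBDBBBBBBBBB
Step 5: BBBBBBBBBBBBBBB
Step 6: BBBBBBBBBBBBBBB  (unchanged — fixed point at step 5)

Answer: BBBBBBBBBBBBBBB


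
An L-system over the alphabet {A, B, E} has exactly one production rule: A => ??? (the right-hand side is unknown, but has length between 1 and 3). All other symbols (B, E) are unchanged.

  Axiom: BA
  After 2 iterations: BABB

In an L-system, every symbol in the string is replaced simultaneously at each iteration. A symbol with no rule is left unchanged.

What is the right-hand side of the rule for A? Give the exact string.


Answer: AB

Derivation:
Trying A => AB:
  Step 0: BA
  Step 1: BAB
  Step 2: BABB
Matches the given result.


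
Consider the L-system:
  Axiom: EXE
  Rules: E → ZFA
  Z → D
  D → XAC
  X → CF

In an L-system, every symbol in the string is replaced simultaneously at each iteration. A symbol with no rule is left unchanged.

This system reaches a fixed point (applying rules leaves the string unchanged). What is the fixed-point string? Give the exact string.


Step 0: EXE
Step 1: ZFACFZFA
Step 2: DFACFDFA
Step 3: XACFACFXACFA
Step 4: CFACFACFCFACFA
Step 5: CFACFACFCFACFA  (unchanged — fixed point at step 4)

Answer: CFACFACFCFACFA


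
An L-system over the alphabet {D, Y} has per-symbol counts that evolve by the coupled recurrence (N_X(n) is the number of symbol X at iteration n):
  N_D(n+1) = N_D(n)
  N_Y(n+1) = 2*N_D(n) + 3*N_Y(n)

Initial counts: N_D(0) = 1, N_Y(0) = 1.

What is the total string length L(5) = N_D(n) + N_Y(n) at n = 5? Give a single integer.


Answer: 486

Derivation:
Step 0: N_D=1, N_Y=1, L=2
Step 1: N_D=1, N_Y=5, L=6
Step 2: N_D=1, N_Y=17, L=18
Step 3: N_D=1, N_Y=53, L=54
Step 4: N_D=1, N_Y=161, L=162
Step 5: N_D=1, N_Y=485, L=486


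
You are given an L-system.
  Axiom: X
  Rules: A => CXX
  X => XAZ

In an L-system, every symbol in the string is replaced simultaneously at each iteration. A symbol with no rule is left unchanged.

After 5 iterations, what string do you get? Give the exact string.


Answer: XAZCXXZCXAZXAZZCXAZCXXZXAZCXXZZCXAZCXXZCXAZXAZZXAZCXXZCXAZXAZZZ

Derivation:
Step 0: X
Step 1: XAZ
Step 2: XAZCXXZ
Step 3: XAZCXXZCXAZXAZZ
Step 4: XAZCXXZCXAZXAZZCXAZCXXZXAZCXXZZ
Step 5: XAZCXXZCXAZXAZZCXAZCXXZXAZCXXZZCXAZCXXZCXAZXAZZXAZCXXZCXAZXAZZZ


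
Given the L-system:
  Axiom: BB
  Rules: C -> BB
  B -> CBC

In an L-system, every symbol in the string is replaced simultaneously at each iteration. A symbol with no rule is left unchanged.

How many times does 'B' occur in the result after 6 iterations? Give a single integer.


Step 0: BB  (2 'B')
Step 1: CBCCBC  (2 'B')
Step 2: BBCBCBBBBCBCBB  (10 'B')
Step 3: CBCCBCBBCBCBBCBCCBCCBCCBCBBCBCBBCBCCBC  (18 'B')
Step 4: BBCBCBBBBCBCBBCBCCBCBBCBCBBCBCCBCBBCBCBBBBCBCBBBBCBCBBBBCBCBBCBCCBCBBCBCBBCBCCBCBBCBCBBBBCBCBB  (58 'B')
Step 5: CBCCBCBBCBCBBCBCCBCCBCCBCBBCBCBBCBCCBCBBCBCBBBBCBCBBCBCCBCBBCBCBBCBCCBCBBCBCBBBBCBCBBCBCCBCBBCBCBBCBCCBCCBCCBCBBCBCBBCBCCBCCBCCBCBBCBCBBCBCCBCCBCCBCBBCBCBBCBCCBCBBCBCBBBBCBCBBCBCCBCBBCBCBBCBCCBCBBCBCBBBBCBCBBCBCCBCBBCBCBBCBCCBCCBCCBCBBCBCBBCBCCBC  (130 'B')
Step 6: BBCBCBBBBCBCBBCBCCBCBBCBCBBCBCCBCBBCBCBBBBCBCBBBBCBCBBBBCBCBBCBCCBCBBCBCBBCBCCBCBBCBCBBBBCBCBBCBCCBCBBCBCBBCBCCBCCBCCBCBBCBCBBCBCCBCBBCBCBBBBCBCBBCBCCBCBBCBCBBCBCCBCBBCBCBBBBCBCBBCBCCBCBBCBCBBCBCCBCCBCCBCBBCBCBBCBCCBCBBCBCBBBBCBCBBCBCCBCBBCBCBBCBCCBCBBCBCBBBBCBCBBBBCBCBBBBCBCBBCBCCBCBBCBCBBCBCCBCBBCBCBBBBCBCBBBBCBCBBBBCBCBBCBCCBCBBCBCBBCBCCBCBBCBCBBBBCBCBBBBCBCBBBBCBCBBCBCCBCBBCBCBBCBCCBCBBCBCBBBBCBCBBCBCCBCBBCBCBBCBCCBCCBCCBCBBCBCBBCBCCBCBBCBCBBBBCBCBBCBCCBCBBCBCBBCBCCBCBBCBCBBBBCBCBBCBCCBCBBCBCBBCBCCBCCBCCBCBBCBCBBCBCCBCBBCBCBBBBCBCBBCBCCBCBBCBCBBCBCCBCBBCBCBBBBCBCBBBBCBCBBBBCBCBBCBCCBCBBCBCBBCBCCBCBBCBCBBBBCBCBB  (362 'B')

Answer: 362


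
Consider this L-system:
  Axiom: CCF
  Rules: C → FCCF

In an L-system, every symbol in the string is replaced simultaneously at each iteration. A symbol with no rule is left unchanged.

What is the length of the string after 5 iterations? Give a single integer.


Answer: 189

Derivation:
Step 0: length = 3
Step 1: length = 9
Step 2: length = 21
Step 3: length = 45
Step 4: length = 93
Step 5: length = 189


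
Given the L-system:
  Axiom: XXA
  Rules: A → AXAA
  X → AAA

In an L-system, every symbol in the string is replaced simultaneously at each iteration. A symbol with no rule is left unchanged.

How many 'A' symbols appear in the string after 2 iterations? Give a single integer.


Answer: 30

Derivation:
Step 0: XXA  (1 'A')
Step 1: AAAAAAAXAA  (9 'A')
Step 2: AXAAAXAAAXAAAXAAAXAAAXAAAXAAAAAAXAAAXAA  (30 'A')


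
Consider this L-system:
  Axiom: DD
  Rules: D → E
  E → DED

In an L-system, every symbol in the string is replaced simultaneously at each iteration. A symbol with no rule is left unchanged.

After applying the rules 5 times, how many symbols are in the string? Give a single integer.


Answer: 42

Derivation:
Step 0: length = 2
Step 1: length = 2
Step 2: length = 6
Step 3: length = 10
Step 4: length = 22
Step 5: length = 42


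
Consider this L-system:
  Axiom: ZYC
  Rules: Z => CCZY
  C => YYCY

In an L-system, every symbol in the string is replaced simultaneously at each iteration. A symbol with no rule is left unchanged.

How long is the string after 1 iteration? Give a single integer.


Answer: 9

Derivation:
Step 0: length = 3
Step 1: length = 9


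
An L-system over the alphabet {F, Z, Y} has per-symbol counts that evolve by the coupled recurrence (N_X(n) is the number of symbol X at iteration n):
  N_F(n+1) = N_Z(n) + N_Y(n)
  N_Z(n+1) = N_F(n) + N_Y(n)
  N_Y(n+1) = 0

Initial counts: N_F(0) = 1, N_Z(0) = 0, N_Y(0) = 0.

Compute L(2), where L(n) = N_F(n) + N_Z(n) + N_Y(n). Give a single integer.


Answer: 1

Derivation:
Step 0: N_F=1, N_Z=0, N_Y=0, L=1
Step 1: N_F=0, N_Z=1, N_Y=0, L=1
Step 2: N_F=1, N_Z=0, N_Y=0, L=1


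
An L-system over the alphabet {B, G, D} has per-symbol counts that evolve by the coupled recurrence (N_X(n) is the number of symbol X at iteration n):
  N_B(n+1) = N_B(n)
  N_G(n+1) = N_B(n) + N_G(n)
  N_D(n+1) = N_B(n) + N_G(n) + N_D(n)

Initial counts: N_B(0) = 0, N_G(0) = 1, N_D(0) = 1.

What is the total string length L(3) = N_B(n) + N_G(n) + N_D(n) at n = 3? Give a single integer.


Step 0: N_B=0, N_G=1, N_D=1, L=2
Step 1: N_B=0, N_G=1, N_D=2, L=3
Step 2: N_B=0, N_G=1, N_D=3, L=4
Step 3: N_B=0, N_G=1, N_D=4, L=5

Answer: 5


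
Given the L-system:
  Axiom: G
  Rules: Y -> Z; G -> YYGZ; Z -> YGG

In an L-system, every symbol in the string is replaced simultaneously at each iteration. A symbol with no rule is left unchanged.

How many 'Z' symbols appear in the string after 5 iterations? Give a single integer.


Answer: 45

Derivation:
Step 0: G  (0 'Z')
Step 1: YYGZ  (1 'Z')
Step 2: ZZYYGZYGG  (3 'Z')
Step 3: YGGYGGZZYYGZYGGZYYGZYYGZ  (6 'Z')
Step 4: ZYYGZYYGZZYYGZYYGZYGGYGGZZYYGZYGGZYYGZYYGZYGGZZYYGZYGGZZYYGZYGG  (18 'Z')
Step 5: YGGZZYYGZYGGZZYYGZYGGYGGZZYYGZYGGZZYYGZYGGZYYGZYYGZZYYGZYYGZYGGYGGZZYYGZYGGZYYGZYYGZYGGZZYYGZYGGZZYYGZYGGZYYGZYYGZYGGYGGZZYYGZYGGZYYGZYYGZYGGYGGZZYYGZYGGZYYGZYYGZ  (45 'Z')


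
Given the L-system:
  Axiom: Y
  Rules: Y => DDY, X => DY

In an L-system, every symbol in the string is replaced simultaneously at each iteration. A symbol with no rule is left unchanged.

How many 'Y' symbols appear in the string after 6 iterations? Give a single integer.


Answer: 1

Derivation:
Step 0: Y  (1 'Y')
Step 1: DDY  (1 'Y')
Step 2: DDDDY  (1 'Y')
Step 3: DDDDDDY  (1 'Y')
Step 4: DDDDDDDDY  (1 'Y')
Step 5: DDDDDDDDDDY  (1 'Y')
Step 6: DDDDDDDDDDDDY  (1 'Y')


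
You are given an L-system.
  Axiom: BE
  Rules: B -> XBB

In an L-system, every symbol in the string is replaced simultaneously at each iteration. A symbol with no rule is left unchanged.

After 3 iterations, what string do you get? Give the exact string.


Answer: XXXBBXBBXXBBXBBE

Derivation:
Step 0: BE
Step 1: XBBE
Step 2: XXBBXBBE
Step 3: XXXBBXBBXXBBXBBE


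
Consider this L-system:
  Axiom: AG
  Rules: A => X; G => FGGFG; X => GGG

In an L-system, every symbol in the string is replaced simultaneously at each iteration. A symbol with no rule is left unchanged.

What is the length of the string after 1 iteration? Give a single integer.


Step 0: length = 2
Step 1: length = 6

Answer: 6


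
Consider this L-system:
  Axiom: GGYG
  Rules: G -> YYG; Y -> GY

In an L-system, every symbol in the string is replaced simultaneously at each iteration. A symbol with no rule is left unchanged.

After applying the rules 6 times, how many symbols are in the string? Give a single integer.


Step 0: length = 4
Step 1: length = 11
Step 2: length = 26
Step 3: length = 63
Step 4: length = 152
Step 5: length = 367
Step 6: length = 886

Answer: 886


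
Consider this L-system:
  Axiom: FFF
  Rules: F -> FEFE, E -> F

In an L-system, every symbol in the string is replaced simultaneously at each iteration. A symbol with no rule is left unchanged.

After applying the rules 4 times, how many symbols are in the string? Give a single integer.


Answer: 228

Derivation:
Step 0: length = 3
Step 1: length = 12
Step 2: length = 30
Step 3: length = 84
Step 4: length = 228


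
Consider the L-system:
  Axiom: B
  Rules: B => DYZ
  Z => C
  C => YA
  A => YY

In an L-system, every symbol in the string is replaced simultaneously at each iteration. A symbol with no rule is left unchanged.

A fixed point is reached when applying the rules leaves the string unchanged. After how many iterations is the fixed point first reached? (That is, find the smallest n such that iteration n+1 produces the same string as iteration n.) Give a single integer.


Answer: 4

Derivation:
Step 0: B
Step 1: DYZ
Step 2: DYC
Step 3: DYYA
Step 4: DYYYY
Step 5: DYYYY  (unchanged — fixed point at step 4)


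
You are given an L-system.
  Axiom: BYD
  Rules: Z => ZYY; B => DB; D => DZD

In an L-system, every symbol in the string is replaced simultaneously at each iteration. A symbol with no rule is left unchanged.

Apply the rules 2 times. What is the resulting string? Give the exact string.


Answer: DZDDBYDZDZYYDZD

Derivation:
Step 0: BYD
Step 1: DBYDZD
Step 2: DZDDBYDZDZYYDZD


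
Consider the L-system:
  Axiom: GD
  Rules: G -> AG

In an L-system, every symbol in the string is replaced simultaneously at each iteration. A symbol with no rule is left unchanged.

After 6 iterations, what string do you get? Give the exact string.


Step 0: GD
Step 1: AGD
Step 2: AAGD
Step 3: AAAGD
Step 4: AAAAGD
Step 5: AAAAAGD
Step 6: AAAAAAGD

Answer: AAAAAAGD


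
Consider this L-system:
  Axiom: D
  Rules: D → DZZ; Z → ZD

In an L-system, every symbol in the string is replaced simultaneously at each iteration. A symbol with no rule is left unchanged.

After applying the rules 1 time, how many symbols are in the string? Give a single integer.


Answer: 3

Derivation:
Step 0: length = 1
Step 1: length = 3


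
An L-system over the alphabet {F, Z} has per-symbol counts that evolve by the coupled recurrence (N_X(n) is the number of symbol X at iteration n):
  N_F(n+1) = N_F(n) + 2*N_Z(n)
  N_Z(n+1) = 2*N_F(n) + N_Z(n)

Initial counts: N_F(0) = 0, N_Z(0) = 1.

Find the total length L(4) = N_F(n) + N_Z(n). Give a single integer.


Answer: 81

Derivation:
Step 0: N_F=0, N_Z=1, L=1
Step 1: N_F=2, N_Z=1, L=3
Step 2: N_F=4, N_Z=5, L=9
Step 3: N_F=14, N_Z=13, L=27
Step 4: N_F=40, N_Z=41, L=81


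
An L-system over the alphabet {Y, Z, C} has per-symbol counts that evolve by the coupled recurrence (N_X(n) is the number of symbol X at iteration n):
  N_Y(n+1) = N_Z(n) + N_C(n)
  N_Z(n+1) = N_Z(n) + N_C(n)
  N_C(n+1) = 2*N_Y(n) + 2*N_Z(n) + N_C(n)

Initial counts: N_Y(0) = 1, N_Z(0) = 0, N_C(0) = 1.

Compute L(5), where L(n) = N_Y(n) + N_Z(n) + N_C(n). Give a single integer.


Step 0: N_Y=1, N_Z=0, N_C=1, L=2
Step 1: N_Y=1, N_Z=1, N_C=3, L=5
Step 2: N_Y=4, N_Z=4, N_C=7, L=15
Step 3: N_Y=11, N_Z=11, N_C=23, L=45
Step 4: N_Y=34, N_Z=34, N_C=67, L=135
Step 5: N_Y=101, N_Z=101, N_C=203, L=405

Answer: 405


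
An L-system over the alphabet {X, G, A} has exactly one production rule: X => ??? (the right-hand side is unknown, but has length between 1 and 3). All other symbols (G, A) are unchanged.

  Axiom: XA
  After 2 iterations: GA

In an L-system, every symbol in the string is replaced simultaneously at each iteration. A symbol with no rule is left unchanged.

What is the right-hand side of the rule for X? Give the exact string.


Answer: G

Derivation:
Trying X => G:
  Step 0: XA
  Step 1: GA
  Step 2: GA
Matches the given result.


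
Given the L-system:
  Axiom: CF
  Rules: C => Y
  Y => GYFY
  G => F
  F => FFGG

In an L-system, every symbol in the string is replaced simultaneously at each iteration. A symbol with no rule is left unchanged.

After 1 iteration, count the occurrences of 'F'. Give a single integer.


Answer: 2

Derivation:
Step 0: CF  (1 'F')
Step 1: YFFGG  (2 'F')


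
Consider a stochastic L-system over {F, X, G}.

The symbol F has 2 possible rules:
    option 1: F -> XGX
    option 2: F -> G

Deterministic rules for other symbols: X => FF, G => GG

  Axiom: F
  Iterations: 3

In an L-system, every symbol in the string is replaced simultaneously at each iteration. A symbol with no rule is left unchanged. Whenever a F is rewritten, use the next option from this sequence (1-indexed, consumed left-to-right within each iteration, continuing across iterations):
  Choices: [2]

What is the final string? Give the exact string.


Answer: GGGG

Derivation:
Step 0: F
Step 1: G  (used choices [2])
Step 2: GG  (used choices [])
Step 3: GGGG  (used choices [])


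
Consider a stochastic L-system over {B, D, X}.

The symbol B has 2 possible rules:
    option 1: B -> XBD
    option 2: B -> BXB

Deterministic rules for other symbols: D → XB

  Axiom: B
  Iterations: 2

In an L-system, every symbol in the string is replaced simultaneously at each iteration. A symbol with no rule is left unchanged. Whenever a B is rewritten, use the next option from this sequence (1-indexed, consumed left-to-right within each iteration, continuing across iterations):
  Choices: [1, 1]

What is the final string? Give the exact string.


Step 0: B
Step 1: XBD  (used choices [1])
Step 2: XXBDXB  (used choices [1])

Answer: XXBDXB


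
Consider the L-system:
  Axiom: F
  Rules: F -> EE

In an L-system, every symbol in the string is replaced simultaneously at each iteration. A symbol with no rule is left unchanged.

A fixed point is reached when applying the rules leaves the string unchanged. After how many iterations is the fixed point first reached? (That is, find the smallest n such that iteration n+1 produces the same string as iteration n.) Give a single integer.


Step 0: F
Step 1: EE
Step 2: EE  (unchanged — fixed point at step 1)

Answer: 1


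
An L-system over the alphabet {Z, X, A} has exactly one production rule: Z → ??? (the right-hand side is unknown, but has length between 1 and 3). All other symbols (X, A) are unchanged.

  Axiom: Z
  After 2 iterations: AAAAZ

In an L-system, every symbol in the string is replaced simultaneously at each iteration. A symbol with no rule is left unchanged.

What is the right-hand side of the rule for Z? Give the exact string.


Answer: AAZ

Derivation:
Trying Z → AAZ:
  Step 0: Z
  Step 1: AAZ
  Step 2: AAAAZ
Matches the given result.


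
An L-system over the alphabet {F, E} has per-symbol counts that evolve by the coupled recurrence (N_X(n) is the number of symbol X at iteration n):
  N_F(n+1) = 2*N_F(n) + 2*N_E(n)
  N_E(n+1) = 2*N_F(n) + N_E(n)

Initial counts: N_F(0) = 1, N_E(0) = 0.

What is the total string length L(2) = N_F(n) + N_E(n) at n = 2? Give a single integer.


Step 0: N_F=1, N_E=0, L=1
Step 1: N_F=2, N_E=2, L=4
Step 2: N_F=8, N_E=6, L=14

Answer: 14


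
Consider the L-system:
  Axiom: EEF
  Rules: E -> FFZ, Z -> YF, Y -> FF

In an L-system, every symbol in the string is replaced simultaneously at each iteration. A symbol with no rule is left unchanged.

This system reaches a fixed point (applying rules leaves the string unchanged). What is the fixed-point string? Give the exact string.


Answer: FFFFFFFFFFF

Derivation:
Step 0: EEF
Step 1: FFZFFZF
Step 2: FFYFFFYFF
Step 3: FFFFFFFFFFF
Step 4: FFFFFFFFFFF  (unchanged — fixed point at step 3)


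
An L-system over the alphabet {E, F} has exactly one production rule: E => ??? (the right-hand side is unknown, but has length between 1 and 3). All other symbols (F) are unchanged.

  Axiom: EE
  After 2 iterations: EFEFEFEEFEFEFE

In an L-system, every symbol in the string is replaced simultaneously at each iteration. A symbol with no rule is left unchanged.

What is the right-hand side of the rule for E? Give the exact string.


Answer: EFE

Derivation:
Trying E => EFE:
  Step 0: EE
  Step 1: EFEEFE
  Step 2: EFEFEFEEFEFEFE
Matches the given result.


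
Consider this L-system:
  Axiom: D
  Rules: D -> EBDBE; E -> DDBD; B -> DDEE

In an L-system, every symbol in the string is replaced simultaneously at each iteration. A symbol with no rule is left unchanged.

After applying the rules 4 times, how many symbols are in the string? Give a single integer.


Answer: 417

Derivation:
Step 0: length = 1
Step 1: length = 5
Step 2: length = 21
Step 3: length = 95
Step 4: length = 417


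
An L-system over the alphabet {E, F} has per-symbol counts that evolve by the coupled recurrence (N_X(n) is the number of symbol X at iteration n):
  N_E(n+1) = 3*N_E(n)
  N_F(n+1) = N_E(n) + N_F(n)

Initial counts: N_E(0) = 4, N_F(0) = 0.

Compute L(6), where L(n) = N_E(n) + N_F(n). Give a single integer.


Step 0: N_E=4, N_F=0, L=4
Step 1: N_E=12, N_F=4, L=16
Step 2: N_E=36, N_F=16, L=52
Step 3: N_E=108, N_F=52, L=160
Step 4: N_E=324, N_F=160, L=484
Step 5: N_E=972, N_F=484, L=1456
Step 6: N_E=2916, N_F=1456, L=4372

Answer: 4372


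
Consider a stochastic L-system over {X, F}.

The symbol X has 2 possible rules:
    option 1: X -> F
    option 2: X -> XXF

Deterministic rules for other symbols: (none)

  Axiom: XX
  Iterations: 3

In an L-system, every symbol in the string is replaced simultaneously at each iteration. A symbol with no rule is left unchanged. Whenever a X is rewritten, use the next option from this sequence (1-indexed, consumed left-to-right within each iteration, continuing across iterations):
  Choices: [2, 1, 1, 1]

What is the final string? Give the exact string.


Step 0: XX
Step 1: XXFF  (used choices [2, 1])
Step 2: FFFF  (used choices [1, 1])
Step 3: FFFF  (used choices [])

Answer: FFFF


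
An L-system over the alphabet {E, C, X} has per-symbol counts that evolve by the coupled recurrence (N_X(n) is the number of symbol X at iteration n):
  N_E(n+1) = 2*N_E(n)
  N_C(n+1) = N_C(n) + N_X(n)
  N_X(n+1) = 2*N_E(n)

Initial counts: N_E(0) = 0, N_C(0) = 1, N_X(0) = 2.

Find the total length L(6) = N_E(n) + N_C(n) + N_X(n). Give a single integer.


Answer: 3

Derivation:
Step 0: N_E=0, N_C=1, N_X=2, L=3
Step 1: N_E=0, N_C=3, N_X=0, L=3
Step 2: N_E=0, N_C=3, N_X=0, L=3
Step 3: N_E=0, N_C=3, N_X=0, L=3
Step 4: N_E=0, N_C=3, N_X=0, L=3
Step 5: N_E=0, N_C=3, N_X=0, L=3
Step 6: N_E=0, N_C=3, N_X=0, L=3


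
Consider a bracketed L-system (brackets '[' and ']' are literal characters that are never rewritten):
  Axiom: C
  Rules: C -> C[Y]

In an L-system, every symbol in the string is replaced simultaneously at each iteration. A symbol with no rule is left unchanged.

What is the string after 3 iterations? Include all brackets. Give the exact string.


Step 0: C
Step 1: C[Y]
Step 2: C[Y][Y]
Step 3: C[Y][Y][Y]

Answer: C[Y][Y][Y]


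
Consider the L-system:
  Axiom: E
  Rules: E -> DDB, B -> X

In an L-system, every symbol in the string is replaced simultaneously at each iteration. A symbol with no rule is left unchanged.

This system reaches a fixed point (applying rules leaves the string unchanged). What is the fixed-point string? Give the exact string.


Answer: DDX

Derivation:
Step 0: E
Step 1: DDB
Step 2: DDX
Step 3: DDX  (unchanged — fixed point at step 2)


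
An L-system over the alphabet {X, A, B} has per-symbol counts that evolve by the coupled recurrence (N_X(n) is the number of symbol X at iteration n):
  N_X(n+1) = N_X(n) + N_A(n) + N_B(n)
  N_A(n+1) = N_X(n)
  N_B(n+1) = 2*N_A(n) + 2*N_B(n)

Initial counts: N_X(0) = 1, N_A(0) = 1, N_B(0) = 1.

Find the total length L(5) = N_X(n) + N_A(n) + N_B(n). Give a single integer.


Answer: 377

Derivation:
Step 0: N_X=1, N_A=1, N_B=1, L=3
Step 1: N_X=3, N_A=1, N_B=4, L=8
Step 2: N_X=8, N_A=3, N_B=10, L=21
Step 3: N_X=21, N_A=8, N_B=26, L=55
Step 4: N_X=55, N_A=21, N_B=68, L=144
Step 5: N_X=144, N_A=55, N_B=178, L=377


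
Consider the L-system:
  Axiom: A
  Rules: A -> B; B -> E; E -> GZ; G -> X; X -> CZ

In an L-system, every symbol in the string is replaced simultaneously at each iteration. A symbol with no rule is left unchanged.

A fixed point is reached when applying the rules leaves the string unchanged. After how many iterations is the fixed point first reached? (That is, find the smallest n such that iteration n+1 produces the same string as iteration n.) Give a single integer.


Step 0: A
Step 1: B
Step 2: E
Step 3: GZ
Step 4: XZ
Step 5: CZZ
Step 6: CZZ  (unchanged — fixed point at step 5)

Answer: 5


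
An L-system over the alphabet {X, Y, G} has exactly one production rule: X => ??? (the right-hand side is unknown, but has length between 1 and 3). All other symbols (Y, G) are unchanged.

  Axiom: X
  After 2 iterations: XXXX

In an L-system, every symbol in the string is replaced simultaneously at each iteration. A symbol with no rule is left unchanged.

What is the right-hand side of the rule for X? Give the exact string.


Answer: XX

Derivation:
Trying X => XX:
  Step 0: X
  Step 1: XX
  Step 2: XXXX
Matches the given result.


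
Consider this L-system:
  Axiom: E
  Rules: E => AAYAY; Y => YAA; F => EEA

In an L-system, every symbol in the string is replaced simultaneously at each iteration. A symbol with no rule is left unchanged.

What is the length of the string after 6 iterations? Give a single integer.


Answer: 25

Derivation:
Step 0: length = 1
Step 1: length = 5
Step 2: length = 9
Step 3: length = 13
Step 4: length = 17
Step 5: length = 21
Step 6: length = 25


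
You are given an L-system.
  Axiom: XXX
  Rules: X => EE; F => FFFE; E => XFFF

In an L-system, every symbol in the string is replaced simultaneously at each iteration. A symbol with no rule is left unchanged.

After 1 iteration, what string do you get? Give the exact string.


Step 0: XXX
Step 1: EEEEEE

Answer: EEEEEE


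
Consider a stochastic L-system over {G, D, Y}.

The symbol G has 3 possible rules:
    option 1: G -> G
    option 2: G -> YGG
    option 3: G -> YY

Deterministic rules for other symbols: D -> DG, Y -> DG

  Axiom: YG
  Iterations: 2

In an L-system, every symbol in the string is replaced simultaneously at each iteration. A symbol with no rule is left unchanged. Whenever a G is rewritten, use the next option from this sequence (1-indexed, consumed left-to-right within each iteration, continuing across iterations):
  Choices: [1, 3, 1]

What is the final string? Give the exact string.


Answer: DGYYG

Derivation:
Step 0: YG
Step 1: DGG  (used choices [1])
Step 2: DGYYG  (used choices [3, 1])
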